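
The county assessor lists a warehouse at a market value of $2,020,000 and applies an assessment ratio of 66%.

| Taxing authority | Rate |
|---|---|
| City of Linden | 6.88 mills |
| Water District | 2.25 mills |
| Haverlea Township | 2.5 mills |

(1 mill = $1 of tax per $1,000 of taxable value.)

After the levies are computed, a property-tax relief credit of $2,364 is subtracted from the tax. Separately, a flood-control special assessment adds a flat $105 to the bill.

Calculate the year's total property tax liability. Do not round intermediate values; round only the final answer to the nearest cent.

Assessed value = $2,020,000 × 0.66 = $1,333,200
City of Linden: $1,333,200 × 0.00688 = $9,172.416
Water District: $1,333,200 × 0.00225 = $2,999.7
Haverlea Township: $1,333,200 × 0.0025 = $3,333
Levies subtotal = $15,505.116
After credit = $15,505.116 − $2,364 = $13,141.116
Total = $13,141.116 + $105 = $13,246.116

$13,246.12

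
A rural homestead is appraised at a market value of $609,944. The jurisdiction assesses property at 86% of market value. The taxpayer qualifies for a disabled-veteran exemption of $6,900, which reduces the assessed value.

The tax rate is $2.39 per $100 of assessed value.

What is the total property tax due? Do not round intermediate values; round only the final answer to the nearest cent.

$12,371.88

Assessed value = $609,944 × 0.86 = $524,551.84
Taxable value = $524,551.84 − $6,900 = $517,651.84
Tax = $517,651.84 × 0.0239 = $12,371.878976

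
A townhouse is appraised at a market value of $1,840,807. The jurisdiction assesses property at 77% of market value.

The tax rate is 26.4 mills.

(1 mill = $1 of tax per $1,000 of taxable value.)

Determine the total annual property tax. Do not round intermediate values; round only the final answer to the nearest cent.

$37,419.92

Assessed value = $1,840,807 × 0.77 = $1,417,421.39
Tax = $1,417,421.39 × 0.0264 = $37,419.924696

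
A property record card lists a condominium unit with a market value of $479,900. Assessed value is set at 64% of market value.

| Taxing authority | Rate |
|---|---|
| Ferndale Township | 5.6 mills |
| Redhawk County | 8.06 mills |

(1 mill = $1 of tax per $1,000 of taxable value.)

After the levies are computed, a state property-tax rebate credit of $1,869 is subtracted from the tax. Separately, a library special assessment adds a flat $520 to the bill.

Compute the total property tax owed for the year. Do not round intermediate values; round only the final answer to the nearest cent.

$2,846.48

Assessed value = $479,900 × 0.64 = $307,136
Ferndale Township: $307,136 × 0.0056 = $1,719.9616
Redhawk County: $307,136 × 0.00806 = $2,475.51616
Levies subtotal = $4,195.47776
After credit = $4,195.47776 − $1,869 = $2,326.47776
Total = $2,326.47776 + $520 = $2,846.47776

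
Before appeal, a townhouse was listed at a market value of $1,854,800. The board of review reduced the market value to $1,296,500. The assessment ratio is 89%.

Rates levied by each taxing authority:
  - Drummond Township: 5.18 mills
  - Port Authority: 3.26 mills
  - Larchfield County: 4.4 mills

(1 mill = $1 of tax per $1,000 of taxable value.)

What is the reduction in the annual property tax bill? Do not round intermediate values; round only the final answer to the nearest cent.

Old assessed value = $1,854,800 × 0.89 = $1,650,772
New assessed value = $1,296,500 × 0.89 = $1,153,885
Combined rate = 0.00518 + 0.00326 + 0.0044 = 0.01284
Old tax = $1,650,772 × 0.01284 = $21,195.91248
New tax = $1,153,885 × 0.01284 = $14,815.8834
Reduction = $21,195.91248 − $14,815.8834 = $6,380.02908

$6,380.03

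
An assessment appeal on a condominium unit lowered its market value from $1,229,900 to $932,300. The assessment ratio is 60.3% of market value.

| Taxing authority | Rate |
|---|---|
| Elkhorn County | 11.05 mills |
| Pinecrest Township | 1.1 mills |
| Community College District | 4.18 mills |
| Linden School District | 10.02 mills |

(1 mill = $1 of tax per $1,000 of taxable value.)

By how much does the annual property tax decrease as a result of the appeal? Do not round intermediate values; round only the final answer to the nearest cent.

Old assessed value = $1,229,900 × 0.603 = $741,629.7
New assessed value = $932,300 × 0.603 = $562,176.9
Combined rate = 0.01105 + 0.0011 + 0.00418 + 0.01002 = 0.02635
Old tax = $741,629.7 × 0.02635 = $19,541.942595
New tax = $562,176.9 × 0.02635 = $14,813.361315
Reduction = $19,541.942595 − $14,813.361315 = $4,728.58128

$4,728.58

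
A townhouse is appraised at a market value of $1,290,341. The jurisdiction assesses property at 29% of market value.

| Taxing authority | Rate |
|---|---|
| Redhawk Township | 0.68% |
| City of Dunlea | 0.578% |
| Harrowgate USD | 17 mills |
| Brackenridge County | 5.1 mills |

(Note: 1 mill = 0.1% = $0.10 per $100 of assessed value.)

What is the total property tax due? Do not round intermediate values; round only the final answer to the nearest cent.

$12,977.22

Assessed value = $1,290,341 × 0.29 = $374,198.89
Redhawk Township: $374,198.89 × 0.0068 = $2,544.552452
City of Dunlea: $374,198.89 × 0.00578 = $2,162.8695842
Harrowgate USD: $374,198.89 × 0.017 = $6,361.38113
Brackenridge County: $374,198.89 × 0.0051 = $1,908.414339
Total = $12,977.2175052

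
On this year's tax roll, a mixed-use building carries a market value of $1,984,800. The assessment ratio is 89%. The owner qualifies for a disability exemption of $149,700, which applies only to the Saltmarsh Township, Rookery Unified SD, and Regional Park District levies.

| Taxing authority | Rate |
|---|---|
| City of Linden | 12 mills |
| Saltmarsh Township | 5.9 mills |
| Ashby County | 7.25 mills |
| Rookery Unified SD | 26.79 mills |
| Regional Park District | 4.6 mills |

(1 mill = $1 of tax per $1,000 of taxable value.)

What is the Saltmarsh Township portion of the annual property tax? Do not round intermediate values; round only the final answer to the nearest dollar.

Assessed value = $1,984,800 × 0.89 = $1,766,472
Saltmarsh Township taxable value = $1,766,472 − $149,700 = $1,616,772
Saltmarsh Township levy = $1,616,772 × 0.0059 = $9,538.9548

$9,539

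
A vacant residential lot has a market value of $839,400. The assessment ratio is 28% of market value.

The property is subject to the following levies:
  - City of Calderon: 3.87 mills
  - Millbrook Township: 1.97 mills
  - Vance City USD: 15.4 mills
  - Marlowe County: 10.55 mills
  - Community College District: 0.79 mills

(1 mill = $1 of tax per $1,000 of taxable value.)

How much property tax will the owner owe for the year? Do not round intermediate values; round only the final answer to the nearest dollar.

Assessed value = $839,400 × 0.28 = $235,032
City of Calderon: $235,032 × 0.00387 = $909.57384
Millbrook Township: $235,032 × 0.00197 = $463.01304
Vance City USD: $235,032 × 0.0154 = $3,619.4928
Marlowe County: $235,032 × 0.01055 = $2,479.5876
Community College District: $235,032 × 0.00079 = $185.67528
Total = $909.57384 + $463.01304 + $3,619.4928 + $2,479.5876 + $185.67528 = $7,657.34256

$7,657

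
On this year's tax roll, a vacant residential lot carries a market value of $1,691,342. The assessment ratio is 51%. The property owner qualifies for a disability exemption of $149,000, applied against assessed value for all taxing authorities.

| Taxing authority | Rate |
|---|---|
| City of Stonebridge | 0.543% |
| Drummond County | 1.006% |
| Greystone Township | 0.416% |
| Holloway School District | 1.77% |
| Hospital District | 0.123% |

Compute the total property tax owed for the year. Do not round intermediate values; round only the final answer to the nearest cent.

$27,530.09

Assessed value = $1,691,342 × 0.51 = $862,584.42
Taxable value = $862,584.42 − $149,000 = $713,584.42
City of Stonebridge: $713,584.42 × 0.00543 = $3,874.7634006
Drummond County: $713,584.42 × 0.01006 = $7,178.6592652
Greystone Township: $713,584.42 × 0.00416 = $2,968.5111872
Holloway School District: $713,584.42 × 0.0177 = $12,630.444234
Hospital District: $713,584.42 × 0.00123 = $877.7088366
Total = $3,874.7634006 + $7,178.6592652 + $2,968.5111872 + $12,630.444234 + $877.7088366 = $27,530.0869236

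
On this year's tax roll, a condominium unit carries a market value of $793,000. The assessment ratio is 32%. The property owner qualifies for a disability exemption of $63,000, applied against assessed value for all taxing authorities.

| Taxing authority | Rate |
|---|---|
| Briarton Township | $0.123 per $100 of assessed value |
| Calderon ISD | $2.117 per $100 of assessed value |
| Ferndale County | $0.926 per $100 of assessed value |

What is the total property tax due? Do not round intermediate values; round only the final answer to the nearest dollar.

Assessed value = $793,000 × 0.32 = $253,760
Taxable value = $253,760 − $63,000 = $190,760
Briarton Township: $190,760 × 0.00123 = $234.6348
Calderon ISD: $190,760 × 0.02117 = $4,038.3892
Ferndale County: $190,760 × 0.00926 = $1,766.4376
Total = $234.6348 + $4,038.3892 + $1,766.4376 = $6,039.4616

$6,039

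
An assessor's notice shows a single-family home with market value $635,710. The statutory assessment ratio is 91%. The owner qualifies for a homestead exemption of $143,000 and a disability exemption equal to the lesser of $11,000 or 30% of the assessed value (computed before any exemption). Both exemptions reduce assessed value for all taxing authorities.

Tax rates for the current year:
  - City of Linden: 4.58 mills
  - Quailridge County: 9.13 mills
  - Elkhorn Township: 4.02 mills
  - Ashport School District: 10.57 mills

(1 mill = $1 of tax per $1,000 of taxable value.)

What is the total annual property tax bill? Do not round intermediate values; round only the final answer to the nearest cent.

Assessed value = $635,710 × 0.91 = $578,496.1
Disability exemption = min($11,000, 30% × $578,496.1) = min($11,000, $173,548.83) = $11,000 (dollar cap binds)
Taxable value = $578,496.1 − $143,000 − $11,000 = $424,496.1
City of Linden: $424,496.1 × 0.00458 = $1,944.192138
Quailridge County: $424,496.1 × 0.00913 = $3,875.649393
Elkhorn Township: $424,496.1 × 0.00402 = $1,706.474322
Ashport School District: $424,496.1 × 0.01057 = $4,486.923777
Total = $12,013.23963

$12,013.24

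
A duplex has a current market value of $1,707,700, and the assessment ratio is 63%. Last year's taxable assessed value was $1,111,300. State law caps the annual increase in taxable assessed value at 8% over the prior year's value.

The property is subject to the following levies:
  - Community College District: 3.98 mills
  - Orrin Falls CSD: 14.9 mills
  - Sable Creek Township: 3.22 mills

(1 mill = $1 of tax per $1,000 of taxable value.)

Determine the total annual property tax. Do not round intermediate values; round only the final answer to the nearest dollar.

Uncapped assessed value = $1,707,700 × 0.63 = $1,075,851
Cap limit = $1,111,300 × 1.08 = $1,200,204
Taxable assessed value = min($1,075,851, $1,200,204) = $1,075,851 (cap does not bind)
Community College District: $1,075,851 × 0.00398 = $4,281.88698
Orrin Falls CSD: $1,075,851 × 0.0149 = $16,030.1799
Sable Creek Township: $1,075,851 × 0.00322 = $3,464.24022
Total = $23,776.3071

$23,776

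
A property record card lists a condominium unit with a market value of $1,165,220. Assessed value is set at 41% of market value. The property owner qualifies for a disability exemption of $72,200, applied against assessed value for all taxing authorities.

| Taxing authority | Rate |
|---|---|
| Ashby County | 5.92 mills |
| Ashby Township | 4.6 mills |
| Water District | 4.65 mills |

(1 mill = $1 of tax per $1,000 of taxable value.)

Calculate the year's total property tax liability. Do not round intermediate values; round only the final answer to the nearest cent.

$6,152.04

Assessed value = $1,165,220 × 0.41 = $477,740.2
Taxable value = $477,740.2 − $72,200 = $405,540.2
Ashby County: $405,540.2 × 0.00592 = $2,400.797984
Ashby Township: $405,540.2 × 0.0046 = $1,865.48492
Water District: $405,540.2 × 0.00465 = $1,885.76193
Total = $2,400.797984 + $1,865.48492 + $1,885.76193 = $6,152.044834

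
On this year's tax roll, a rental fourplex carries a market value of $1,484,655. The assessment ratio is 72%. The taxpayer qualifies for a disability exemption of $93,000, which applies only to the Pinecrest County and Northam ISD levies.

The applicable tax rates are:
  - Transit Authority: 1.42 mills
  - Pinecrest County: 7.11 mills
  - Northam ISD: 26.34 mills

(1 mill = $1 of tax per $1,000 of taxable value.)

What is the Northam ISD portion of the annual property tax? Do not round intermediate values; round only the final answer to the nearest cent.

Assessed value = $1,484,655 × 0.72 = $1,068,951.6
Northam ISD taxable value = $1,068,951.6 − $93,000 = $975,951.6
Northam ISD levy = $975,951.6 × 0.02634 = $25,706.565144

$25,706.57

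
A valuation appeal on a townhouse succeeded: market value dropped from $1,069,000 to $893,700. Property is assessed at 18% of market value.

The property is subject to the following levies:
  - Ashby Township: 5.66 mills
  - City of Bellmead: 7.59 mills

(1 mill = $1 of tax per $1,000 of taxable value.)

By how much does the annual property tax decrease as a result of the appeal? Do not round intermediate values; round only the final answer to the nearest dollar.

Old assessed value = $1,069,000 × 0.18 = $192,420
New assessed value = $893,700 × 0.18 = $160,866
Combined rate = 0.00566 + 0.00759 = 0.01325
Old tax = $192,420 × 0.01325 = $2,549.565
New tax = $160,866 × 0.01325 = $2,131.4745
Reduction = $2,549.565 − $2,131.4745 = $418.0905

$418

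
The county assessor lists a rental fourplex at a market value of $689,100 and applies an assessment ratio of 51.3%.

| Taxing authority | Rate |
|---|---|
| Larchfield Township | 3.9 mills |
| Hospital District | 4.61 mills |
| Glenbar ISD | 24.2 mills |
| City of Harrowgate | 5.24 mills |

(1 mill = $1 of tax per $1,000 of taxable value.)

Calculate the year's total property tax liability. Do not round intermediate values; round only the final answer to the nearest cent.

$13,415.64

Assessed value = $689,100 × 0.513 = $353,508.3
Larchfield Township: $353,508.3 × 0.0039 = $1,378.68237
Hospital District: $353,508.3 × 0.00461 = $1,629.673263
Glenbar ISD: $353,508.3 × 0.0242 = $8,554.90086
City of Harrowgate: $353,508.3 × 0.00524 = $1,852.383492
Total = $1,378.68237 + $1,629.673263 + $8,554.90086 + $1,852.383492 = $13,415.639985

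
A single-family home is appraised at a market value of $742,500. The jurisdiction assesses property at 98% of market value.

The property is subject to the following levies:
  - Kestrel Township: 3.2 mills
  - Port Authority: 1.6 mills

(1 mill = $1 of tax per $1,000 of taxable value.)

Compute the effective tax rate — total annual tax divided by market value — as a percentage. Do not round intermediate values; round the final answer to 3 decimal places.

Assessed value = $742,500 × 0.98 = $727,650
Kestrel Township: $727,650 × 0.0032 = $2,328.48
Port Authority: $727,650 × 0.0016 = $1,164.24
Total tax = $3,492.72
Effective rate = $3,492.72 ÷ $742,500 = 0.470% of market value

0.470%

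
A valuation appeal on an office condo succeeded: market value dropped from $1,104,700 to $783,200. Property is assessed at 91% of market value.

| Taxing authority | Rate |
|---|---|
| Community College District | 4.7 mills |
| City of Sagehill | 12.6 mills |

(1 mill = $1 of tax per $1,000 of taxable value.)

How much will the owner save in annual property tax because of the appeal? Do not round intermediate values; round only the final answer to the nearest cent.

$5,061.37

Old assessed value = $1,104,700 × 0.91 = $1,005,277
New assessed value = $783,200 × 0.91 = $712,712
Combined rate = 0.0047 + 0.0126 = 0.0173
Old tax = $1,005,277 × 0.0173 = $17,391.2921
New tax = $712,712 × 0.0173 = $12,329.9176
Reduction = $17,391.2921 − $12,329.9176 = $5,061.3745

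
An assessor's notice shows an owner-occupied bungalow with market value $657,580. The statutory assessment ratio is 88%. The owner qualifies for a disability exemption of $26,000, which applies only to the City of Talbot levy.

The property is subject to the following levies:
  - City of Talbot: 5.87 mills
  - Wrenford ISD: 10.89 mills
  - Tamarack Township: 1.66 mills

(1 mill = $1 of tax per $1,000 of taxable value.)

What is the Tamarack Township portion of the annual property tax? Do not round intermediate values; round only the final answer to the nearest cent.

$960.59

Assessed value = $657,580 × 0.88 = $578,670.4
Tamarack Township taxable value = $578,670.4 (exemption does not apply)
Tamarack Township levy = $578,670.4 × 0.00166 = $960.592864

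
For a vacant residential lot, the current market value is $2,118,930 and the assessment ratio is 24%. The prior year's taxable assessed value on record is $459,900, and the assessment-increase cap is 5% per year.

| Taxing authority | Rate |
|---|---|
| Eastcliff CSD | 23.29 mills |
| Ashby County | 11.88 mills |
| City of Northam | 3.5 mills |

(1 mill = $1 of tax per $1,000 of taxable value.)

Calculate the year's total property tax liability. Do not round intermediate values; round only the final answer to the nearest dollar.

Uncapped assessed value = $2,118,930 × 0.24 = $508,543.2
Cap limit = $459,900 × 1.05 = $482,895
Taxable assessed value = min($508,543.2, $482,895) = $482,895 (cap binds)
Eastcliff CSD: $482,895 × 0.02329 = $11,246.62455
Ashby County: $482,895 × 0.01188 = $5,736.7926
City of Northam: $482,895 × 0.0035 = $1,690.1325
Total = $18,673.54965

$18,674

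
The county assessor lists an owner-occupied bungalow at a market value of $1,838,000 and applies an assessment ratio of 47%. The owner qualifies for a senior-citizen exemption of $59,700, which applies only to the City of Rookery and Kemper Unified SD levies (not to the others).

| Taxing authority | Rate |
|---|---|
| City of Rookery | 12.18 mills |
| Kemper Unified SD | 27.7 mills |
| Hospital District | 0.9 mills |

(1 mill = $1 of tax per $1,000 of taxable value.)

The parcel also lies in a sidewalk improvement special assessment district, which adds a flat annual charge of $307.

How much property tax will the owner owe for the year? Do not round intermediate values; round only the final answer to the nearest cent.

Assessed value = $1,838,000 × 0.47 = $863,860
City of Rookery: ($863,860 − $59,700) × 0.01218 = $804,160 × 0.01218 = $9,794.6688
Kemper Unified SD: ($863,860 − $59,700) × 0.0277 = $804,160 × 0.0277 = $22,275.232
Hospital District: $863,860 × 0.0009 = $777.474
Levies subtotal = $32,847.3748
Total = $32,847.3748 + $307 = $33,154.3748

$33,154.37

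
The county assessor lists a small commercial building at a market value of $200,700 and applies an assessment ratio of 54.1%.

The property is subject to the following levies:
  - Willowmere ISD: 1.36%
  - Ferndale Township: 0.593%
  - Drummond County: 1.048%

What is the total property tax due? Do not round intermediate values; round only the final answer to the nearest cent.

Assessed value = $200,700 × 0.541 = $108,578.7
Willowmere ISD: $108,578.7 × 0.0136 = $1,476.67032
Ferndale Township: $108,578.7 × 0.00593 = $643.871691
Drummond County: $108,578.7 × 0.01048 = $1,137.904776
Total = $1,476.67032 + $643.871691 + $1,137.904776 = $3,258.446787

$3,258.45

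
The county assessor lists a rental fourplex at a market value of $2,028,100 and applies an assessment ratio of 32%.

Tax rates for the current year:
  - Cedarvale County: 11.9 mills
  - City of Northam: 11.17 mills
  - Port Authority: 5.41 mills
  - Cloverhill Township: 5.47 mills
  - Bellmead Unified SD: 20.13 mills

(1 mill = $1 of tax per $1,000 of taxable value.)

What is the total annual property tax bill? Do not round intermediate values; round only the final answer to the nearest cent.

$35,097.49

Assessed value = $2,028,100 × 0.32 = $648,992
Cedarvale County: $648,992 × 0.0119 = $7,723.0048
City of Northam: $648,992 × 0.01117 = $7,249.24064
Port Authority: $648,992 × 0.00541 = $3,511.04672
Cloverhill Township: $648,992 × 0.00547 = $3,549.98624
Bellmead Unified SD: $648,992 × 0.02013 = $13,064.20896
Total = $7,723.0048 + $7,249.24064 + $3,511.04672 + $3,549.98624 + $13,064.20896 = $35,097.48736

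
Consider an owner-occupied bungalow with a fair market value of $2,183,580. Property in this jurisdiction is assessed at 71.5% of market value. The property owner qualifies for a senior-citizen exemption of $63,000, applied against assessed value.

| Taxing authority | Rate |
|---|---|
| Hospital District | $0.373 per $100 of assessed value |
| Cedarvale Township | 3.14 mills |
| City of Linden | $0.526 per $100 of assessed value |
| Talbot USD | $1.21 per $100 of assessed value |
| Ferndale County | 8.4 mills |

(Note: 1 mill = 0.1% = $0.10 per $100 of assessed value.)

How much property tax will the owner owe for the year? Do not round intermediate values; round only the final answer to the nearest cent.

$48,888.21

Assessed value = $2,183,580 × 0.715 = $1,561,259.7
Taxable value = $1,561,259.7 − $63,000 = $1,498,259.7
Hospital District: $1,498,259.7 × 0.00373 = $5,588.508681
Cedarvale Township: $1,498,259.7 × 0.00314 = $4,704.535458
City of Linden: $1,498,259.7 × 0.00526 = $7,880.846022
Talbot USD: $1,498,259.7 × 0.0121 = $18,128.94237
Ferndale County: $1,498,259.7 × 0.0084 = $12,585.38148
Total = $48,888.214011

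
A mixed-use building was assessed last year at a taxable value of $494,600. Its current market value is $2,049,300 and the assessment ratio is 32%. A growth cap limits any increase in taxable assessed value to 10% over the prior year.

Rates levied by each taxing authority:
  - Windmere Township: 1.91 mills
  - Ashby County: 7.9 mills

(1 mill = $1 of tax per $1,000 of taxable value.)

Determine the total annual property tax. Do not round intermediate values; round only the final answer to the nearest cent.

$5,337.23

Uncapped assessed value = $2,049,300 × 0.32 = $655,776
Cap limit = $494,600 × 1.1 = $544,060
Taxable assessed value = min($655,776, $544,060) = $544,060 (cap binds)
Windmere Township: $544,060 × 0.00191 = $1,039.1546
Ashby County: $544,060 × 0.0079 = $4,298.074
Total = $5,337.2286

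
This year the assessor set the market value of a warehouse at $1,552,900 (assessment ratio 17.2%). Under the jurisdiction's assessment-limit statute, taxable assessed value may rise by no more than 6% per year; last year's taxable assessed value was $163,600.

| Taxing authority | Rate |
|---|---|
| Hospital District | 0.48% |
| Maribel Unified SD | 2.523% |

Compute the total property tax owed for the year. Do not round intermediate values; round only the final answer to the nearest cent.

$5,207.68

Uncapped assessed value = $1,552,900 × 0.172 = $267,098.8
Cap limit = $163,600 × 1.06 = $173,416
Taxable assessed value = min($267,098.8, $173,416) = $173,416 (cap binds)
Hospital District: $173,416 × 0.0048 = $832.3968
Maribel Unified SD: $173,416 × 0.02523 = $4,375.28568
Total = $5,207.68248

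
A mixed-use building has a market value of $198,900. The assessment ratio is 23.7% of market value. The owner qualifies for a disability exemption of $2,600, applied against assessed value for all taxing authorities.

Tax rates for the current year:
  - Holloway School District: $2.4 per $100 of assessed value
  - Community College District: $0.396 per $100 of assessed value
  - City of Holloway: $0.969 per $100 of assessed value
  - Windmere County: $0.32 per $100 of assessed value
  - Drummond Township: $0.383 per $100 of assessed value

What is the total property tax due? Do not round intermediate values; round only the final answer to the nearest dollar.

Assessed value = $198,900 × 0.237 = $47,139.3
Taxable value = $47,139.3 − $2,600 = $44,539.3
Holloway School District: $44,539.3 × 0.024 = $1,068.9432
Community College District: $44,539.3 × 0.00396 = $176.375628
City of Holloway: $44,539.3 × 0.00969 = $431.585817
Windmere County: $44,539.3 × 0.0032 = $142.52576
Drummond Township: $44,539.3 × 0.00383 = $170.585519
Total = $1,068.9432 + $176.375628 + $431.585817 + $142.52576 + $170.585519 = $1,990.015924

$1,990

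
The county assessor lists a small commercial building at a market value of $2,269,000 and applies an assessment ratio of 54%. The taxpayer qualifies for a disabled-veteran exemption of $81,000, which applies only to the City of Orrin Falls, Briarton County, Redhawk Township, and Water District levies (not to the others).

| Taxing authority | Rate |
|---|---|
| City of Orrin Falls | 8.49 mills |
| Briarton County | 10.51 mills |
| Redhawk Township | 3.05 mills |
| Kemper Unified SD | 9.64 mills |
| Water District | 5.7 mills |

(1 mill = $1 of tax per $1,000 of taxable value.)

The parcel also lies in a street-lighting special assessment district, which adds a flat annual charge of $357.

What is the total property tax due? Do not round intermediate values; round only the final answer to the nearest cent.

Assessed value = $2,269,000 × 0.54 = $1,225,260
City of Orrin Falls: ($1,225,260 − $81,000) × 0.00849 = $1,144,260 × 0.00849 = $9,714.7674
Briarton County: ($1,225,260 − $81,000) × 0.01051 = $1,144,260 × 0.01051 = $12,026.1726
Redhawk Township: ($1,225,260 − $81,000) × 0.00305 = $1,144,260 × 0.00305 = $3,489.993
Kemper Unified SD: $1,225,260 × 0.00964 = $11,811.5064
Water District: ($1,225,260 − $81,000) × 0.0057 = $1,144,260 × 0.0057 = $6,522.282
Levies subtotal = $43,564.7214
Total = $43,564.7214 + $357 = $43,921.7214

$43,921.72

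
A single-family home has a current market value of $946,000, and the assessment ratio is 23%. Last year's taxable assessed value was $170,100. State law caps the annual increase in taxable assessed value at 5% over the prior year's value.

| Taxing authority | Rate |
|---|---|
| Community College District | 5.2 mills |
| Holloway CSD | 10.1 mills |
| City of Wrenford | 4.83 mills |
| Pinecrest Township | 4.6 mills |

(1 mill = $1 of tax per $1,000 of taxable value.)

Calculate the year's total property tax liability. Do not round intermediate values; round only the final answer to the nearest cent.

Uncapped assessed value = $946,000 × 0.23 = $217,580
Cap limit = $170,100 × 1.05 = $178,605
Taxable assessed value = min($217,580, $178,605) = $178,605 (cap binds)
Community College District: $178,605 × 0.0052 = $928.746
Holloway CSD: $178,605 × 0.0101 = $1,803.9105
City of Wrenford: $178,605 × 0.00483 = $862.66215
Pinecrest Township: $178,605 × 0.0046 = $821.583
Total = $4,416.90165

$4,416.90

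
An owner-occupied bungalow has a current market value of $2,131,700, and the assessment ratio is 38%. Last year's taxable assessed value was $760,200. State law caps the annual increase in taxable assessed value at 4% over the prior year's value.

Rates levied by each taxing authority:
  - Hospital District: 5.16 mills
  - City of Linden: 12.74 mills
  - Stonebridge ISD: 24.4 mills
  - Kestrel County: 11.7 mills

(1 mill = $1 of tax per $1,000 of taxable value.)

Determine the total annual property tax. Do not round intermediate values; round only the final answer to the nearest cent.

$42,692.83

Uncapped assessed value = $2,131,700 × 0.38 = $810,046
Cap limit = $760,200 × 1.04 = $790,608
Taxable assessed value = min($810,046, $790,608) = $790,608 (cap binds)
Hospital District: $790,608 × 0.00516 = $4,079.53728
City of Linden: $790,608 × 0.01274 = $10,072.34592
Stonebridge ISD: $790,608 × 0.0244 = $19,290.8352
Kestrel County: $790,608 × 0.0117 = $9,250.1136
Total = $42,692.832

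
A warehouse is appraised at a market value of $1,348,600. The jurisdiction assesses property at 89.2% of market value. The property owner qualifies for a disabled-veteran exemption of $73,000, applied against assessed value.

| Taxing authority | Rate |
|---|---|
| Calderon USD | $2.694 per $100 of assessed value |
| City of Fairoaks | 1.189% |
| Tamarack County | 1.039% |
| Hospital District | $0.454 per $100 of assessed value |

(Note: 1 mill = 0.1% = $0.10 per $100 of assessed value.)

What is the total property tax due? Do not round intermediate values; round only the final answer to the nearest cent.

$60,746.18

Assessed value = $1,348,600 × 0.892 = $1,202,951.2
Taxable value = $1,202,951.2 − $73,000 = $1,129,951.2
Calderon USD: $1,129,951.2 × 0.02694 = $30,440.885328
City of Fairoaks: $1,129,951.2 × 0.01189 = $13,435.119768
Tamarack County: $1,129,951.2 × 0.01039 = $11,740.192968
Hospital District: $1,129,951.2 × 0.00454 = $5,129.978448
Total = $60,746.176512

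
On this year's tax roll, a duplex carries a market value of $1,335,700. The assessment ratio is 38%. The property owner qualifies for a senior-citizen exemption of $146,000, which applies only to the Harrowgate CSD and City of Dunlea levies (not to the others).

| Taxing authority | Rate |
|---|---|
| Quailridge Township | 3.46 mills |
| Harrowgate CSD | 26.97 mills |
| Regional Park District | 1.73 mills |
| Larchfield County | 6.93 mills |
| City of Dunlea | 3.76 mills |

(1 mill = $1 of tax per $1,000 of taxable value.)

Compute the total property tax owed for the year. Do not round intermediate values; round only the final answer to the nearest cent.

$17,262.62

Assessed value = $1,335,700 × 0.38 = $507,566
Quailridge Township: $507,566 × 0.00346 = $1,756.17836
Harrowgate CSD: ($507,566 − $146,000) × 0.02697 = $361,566 × 0.02697 = $9,751.43502
Regional Park District: $507,566 × 0.00173 = $878.08918
Larchfield County: $507,566 × 0.00693 = $3,517.43238
City of Dunlea: ($507,566 − $146,000) × 0.00376 = $361,566 × 0.00376 = $1,359.48816
Total = $17,262.6231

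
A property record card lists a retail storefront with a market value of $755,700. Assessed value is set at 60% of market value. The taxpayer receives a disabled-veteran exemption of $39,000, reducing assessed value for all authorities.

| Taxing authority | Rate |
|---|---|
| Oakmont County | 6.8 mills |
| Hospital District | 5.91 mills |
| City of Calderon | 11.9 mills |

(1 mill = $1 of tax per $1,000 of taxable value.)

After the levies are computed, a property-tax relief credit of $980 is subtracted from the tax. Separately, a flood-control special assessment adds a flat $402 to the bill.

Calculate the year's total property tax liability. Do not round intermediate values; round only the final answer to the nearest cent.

$9,620.88

Assessed value = $755,700 × 0.6 = $453,420
Taxable value = $453,420 − $39,000 = $414,420
Oakmont County: $414,420 × 0.0068 = $2,818.056
Hospital District: $414,420 × 0.00591 = $2,449.2222
City of Calderon: $414,420 × 0.0119 = $4,931.598
Levies subtotal = $10,198.8762
After credit = $10,198.8762 − $980 = $9,218.8762
Total = $9,218.8762 + $402 = $9,620.8762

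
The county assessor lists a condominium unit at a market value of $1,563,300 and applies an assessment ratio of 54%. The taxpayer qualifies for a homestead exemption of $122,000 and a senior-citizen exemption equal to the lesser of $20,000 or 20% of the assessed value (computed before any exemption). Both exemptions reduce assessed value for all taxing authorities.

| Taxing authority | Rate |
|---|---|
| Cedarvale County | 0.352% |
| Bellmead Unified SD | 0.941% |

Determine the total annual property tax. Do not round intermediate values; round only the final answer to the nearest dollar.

Assessed value = $1,563,300 × 0.54 = $844,182
Senior-citizen exemption = min($20,000, 20% × $844,182) = min($20,000, $168,836.4) = $20,000 (dollar cap binds)
Taxable value = $844,182 − $122,000 − $20,000 = $702,182
Cedarvale County: $702,182 × 0.00352 = $2,471.68064
Bellmead Unified SD: $702,182 × 0.00941 = $6,607.53262
Total = $9,079.21326

$9,079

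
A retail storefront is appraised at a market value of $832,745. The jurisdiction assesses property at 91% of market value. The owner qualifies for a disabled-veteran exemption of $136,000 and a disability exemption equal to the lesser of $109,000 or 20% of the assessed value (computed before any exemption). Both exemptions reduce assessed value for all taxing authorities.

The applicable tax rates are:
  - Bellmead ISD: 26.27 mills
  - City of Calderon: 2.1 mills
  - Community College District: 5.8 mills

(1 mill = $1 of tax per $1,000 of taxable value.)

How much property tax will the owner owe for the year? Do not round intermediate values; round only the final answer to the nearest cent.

$17,522.31

Assessed value = $832,745 × 0.91 = $757,797.95
Disability exemption = min($109,000, 20% × $757,797.95) = min($109,000, $151,559.59) = $109,000 (dollar cap binds)
Taxable value = $757,797.95 − $136,000 − $109,000 = $512,797.95
Bellmead ISD: $512,797.95 × 0.02627 = $13,471.2021465
City of Calderon: $512,797.95 × 0.0021 = $1,076.875695
Community College District: $512,797.95 × 0.0058 = $2,974.22811
Total = $17,522.3059515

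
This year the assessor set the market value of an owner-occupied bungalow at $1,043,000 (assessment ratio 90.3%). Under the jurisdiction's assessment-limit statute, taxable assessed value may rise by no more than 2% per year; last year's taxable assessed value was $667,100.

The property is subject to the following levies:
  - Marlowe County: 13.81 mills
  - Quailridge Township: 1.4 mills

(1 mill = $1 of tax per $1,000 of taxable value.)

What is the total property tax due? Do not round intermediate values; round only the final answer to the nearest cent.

$10,349.52

Uncapped assessed value = $1,043,000 × 0.903 = $941,829
Cap limit = $667,100 × 1.02 = $680,442
Taxable assessed value = min($941,829, $680,442) = $680,442 (cap binds)
Marlowe County: $680,442 × 0.01381 = $9,396.90402
Quailridge Township: $680,442 × 0.0014 = $952.6188
Total = $10,349.52282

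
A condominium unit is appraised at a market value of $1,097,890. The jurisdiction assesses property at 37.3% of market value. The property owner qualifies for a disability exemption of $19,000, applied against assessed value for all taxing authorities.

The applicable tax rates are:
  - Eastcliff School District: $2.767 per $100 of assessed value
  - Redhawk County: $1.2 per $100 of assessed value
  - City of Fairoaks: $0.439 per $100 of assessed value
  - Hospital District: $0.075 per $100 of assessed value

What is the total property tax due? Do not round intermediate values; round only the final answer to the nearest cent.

Assessed value = $1,097,890 × 0.373 = $409,512.97
Taxable value = $409,512.97 − $19,000 = $390,512.97
Eastcliff School District: $390,512.97 × 0.02767 = $10,805.4938799
Redhawk County: $390,512.97 × 0.012 = $4,686.15564
City of Fairoaks: $390,512.97 × 0.00439 = $1,714.3519383
Hospital District: $390,512.97 × 0.00075 = $292.8847275
Total = $10,805.4938799 + $4,686.15564 + $1,714.3519383 + $292.8847275 = $17,498.8861857

$17,498.89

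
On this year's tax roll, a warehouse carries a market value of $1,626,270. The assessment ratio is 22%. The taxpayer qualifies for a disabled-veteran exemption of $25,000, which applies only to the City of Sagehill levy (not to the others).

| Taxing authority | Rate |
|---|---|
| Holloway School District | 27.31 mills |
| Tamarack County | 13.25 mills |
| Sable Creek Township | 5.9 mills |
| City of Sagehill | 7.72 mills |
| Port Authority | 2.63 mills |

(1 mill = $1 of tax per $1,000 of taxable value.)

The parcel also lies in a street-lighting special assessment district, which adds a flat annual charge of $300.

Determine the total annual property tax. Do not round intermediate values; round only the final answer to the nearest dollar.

$20,432

Assessed value = $1,626,270 × 0.22 = $357,779.4
Holloway School District: $357,779.4 × 0.02731 = $9,770.955414
Tamarack County: $357,779.4 × 0.01325 = $4,740.57705
Sable Creek Township: $357,779.4 × 0.0059 = $2,110.89846
City of Sagehill: ($357,779.4 − $25,000) × 0.00772 = $332,779.4 × 0.00772 = $2,569.056968
Port Authority: $357,779.4 × 0.00263 = $940.959822
Levies subtotal = $20,132.447714
Total = $20,132.447714 + $300 = $20,432.447714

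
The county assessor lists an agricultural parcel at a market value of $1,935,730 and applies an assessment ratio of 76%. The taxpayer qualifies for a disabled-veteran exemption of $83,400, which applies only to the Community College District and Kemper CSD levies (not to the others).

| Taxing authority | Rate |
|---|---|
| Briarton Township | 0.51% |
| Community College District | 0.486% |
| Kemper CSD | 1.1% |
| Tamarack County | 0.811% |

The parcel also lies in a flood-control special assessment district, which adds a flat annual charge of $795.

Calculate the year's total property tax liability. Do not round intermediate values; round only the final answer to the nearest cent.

$42,238.75

Assessed value = $1,935,730 × 0.76 = $1,471,154.8
Briarton Township: $1,471,154.8 × 0.0051 = $7,502.88948
Community College District: ($1,471,154.8 − $83,400) × 0.00486 = $1,387,754.8 × 0.00486 = $6,744.488328
Kemper CSD: ($1,471,154.8 − $83,400) × 0.011 = $1,387,754.8 × 0.011 = $15,265.3028
Tamarack County: $1,471,154.8 × 0.00811 = $11,931.065428
Levies subtotal = $41,443.746036
Total = $41,443.746036 + $795 = $42,238.746036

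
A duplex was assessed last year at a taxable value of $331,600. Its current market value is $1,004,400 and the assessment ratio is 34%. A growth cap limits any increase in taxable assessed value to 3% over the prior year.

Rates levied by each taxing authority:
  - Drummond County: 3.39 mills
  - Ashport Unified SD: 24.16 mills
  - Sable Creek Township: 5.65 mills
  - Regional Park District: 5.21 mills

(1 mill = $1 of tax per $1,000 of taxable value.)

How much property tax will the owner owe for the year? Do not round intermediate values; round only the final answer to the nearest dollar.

$13,117

Uncapped assessed value = $1,004,400 × 0.34 = $341,496
Cap limit = $331,600 × 1.03 = $341,548
Taxable assessed value = min($341,496, $341,548) = $341,496 (cap does not bind)
Drummond County: $341,496 × 0.00339 = $1,157.67144
Ashport Unified SD: $341,496 × 0.02416 = $8,250.54336
Sable Creek Township: $341,496 × 0.00565 = $1,929.4524
Regional Park District: $341,496 × 0.00521 = $1,779.19416
Total = $13,116.86136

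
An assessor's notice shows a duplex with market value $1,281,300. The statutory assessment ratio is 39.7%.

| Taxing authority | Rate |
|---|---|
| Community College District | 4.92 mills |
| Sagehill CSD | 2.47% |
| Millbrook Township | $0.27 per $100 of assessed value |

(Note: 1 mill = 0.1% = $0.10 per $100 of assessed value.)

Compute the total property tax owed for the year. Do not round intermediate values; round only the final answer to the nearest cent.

$16,440.41

Assessed value = $1,281,300 × 0.397 = $508,676.1
Community College District: $508,676.1 × 0.00492 = $2,502.686412
Sagehill CSD: $508,676.1 × 0.0247 = $12,564.29967
Millbrook Township: $508,676.1 × 0.0027 = $1,373.42547
Total = $16,440.411552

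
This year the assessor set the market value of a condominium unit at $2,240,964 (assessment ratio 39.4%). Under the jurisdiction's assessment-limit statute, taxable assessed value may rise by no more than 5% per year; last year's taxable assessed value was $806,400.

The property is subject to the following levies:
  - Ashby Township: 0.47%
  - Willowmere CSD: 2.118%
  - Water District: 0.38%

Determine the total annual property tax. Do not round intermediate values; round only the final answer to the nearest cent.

$25,130.65

Uncapped assessed value = $2,240,964 × 0.394 = $882,939.816
Cap limit = $806,400 × 1.05 = $846,720
Taxable assessed value = min($882,939.816, $846,720) = $846,720 (cap binds)
Ashby Township: $846,720 × 0.0047 = $3,979.584
Willowmere CSD: $846,720 × 0.02118 = $17,933.5296
Water District: $846,720 × 0.0038 = $3,217.536
Total = $25,130.6496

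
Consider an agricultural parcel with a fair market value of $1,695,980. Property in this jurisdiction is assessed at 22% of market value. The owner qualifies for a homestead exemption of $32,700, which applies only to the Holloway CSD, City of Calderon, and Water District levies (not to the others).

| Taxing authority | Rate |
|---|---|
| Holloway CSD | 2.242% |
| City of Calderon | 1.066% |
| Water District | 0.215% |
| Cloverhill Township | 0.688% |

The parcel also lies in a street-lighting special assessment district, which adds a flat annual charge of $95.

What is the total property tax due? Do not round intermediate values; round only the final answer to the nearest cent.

$14,654.88

Assessed value = $1,695,980 × 0.22 = $373,115.6
Holloway CSD: ($373,115.6 − $32,700) × 0.02242 = $340,415.6 × 0.02242 = $7,632.117752
City of Calderon: ($373,115.6 − $32,700) × 0.01066 = $340,415.6 × 0.01066 = $3,628.830296
Water District: ($373,115.6 − $32,700) × 0.00215 = $340,415.6 × 0.00215 = $731.89354
Cloverhill Township: $373,115.6 × 0.00688 = $2,567.035328
Levies subtotal = $14,559.876916
Total = $14,559.876916 + $95 = $14,654.876916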